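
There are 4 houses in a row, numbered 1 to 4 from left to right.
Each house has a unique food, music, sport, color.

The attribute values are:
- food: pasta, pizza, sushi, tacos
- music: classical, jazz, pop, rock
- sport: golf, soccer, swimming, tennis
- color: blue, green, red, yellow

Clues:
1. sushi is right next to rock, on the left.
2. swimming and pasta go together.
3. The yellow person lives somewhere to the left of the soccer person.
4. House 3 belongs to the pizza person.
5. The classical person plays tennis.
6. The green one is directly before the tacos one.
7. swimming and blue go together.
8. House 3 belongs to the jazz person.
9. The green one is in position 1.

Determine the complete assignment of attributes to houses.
Solution:

House | Food | Music | Sport | Color
------------------------------------
  1   | sushi | classical | tennis | green
  2   | tacos | rock | golf | yellow
  3   | pizza | jazz | soccer | red
  4   | pasta | pop | swimming | blue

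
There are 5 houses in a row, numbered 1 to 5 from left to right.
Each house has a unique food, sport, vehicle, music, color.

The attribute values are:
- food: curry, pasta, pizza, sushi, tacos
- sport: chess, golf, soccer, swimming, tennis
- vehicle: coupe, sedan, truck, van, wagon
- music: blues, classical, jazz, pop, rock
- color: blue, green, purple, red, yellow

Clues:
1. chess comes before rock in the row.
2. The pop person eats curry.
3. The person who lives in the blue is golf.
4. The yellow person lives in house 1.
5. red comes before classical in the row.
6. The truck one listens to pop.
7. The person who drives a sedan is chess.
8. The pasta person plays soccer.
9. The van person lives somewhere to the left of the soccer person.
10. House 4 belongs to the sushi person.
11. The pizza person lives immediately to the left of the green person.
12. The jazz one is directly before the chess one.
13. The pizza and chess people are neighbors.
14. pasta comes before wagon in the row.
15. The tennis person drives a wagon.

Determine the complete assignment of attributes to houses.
Solution:

House | Food | Sport | Vehicle | Music | Color
----------------------------------------------
  1   | pizza | swimming | van | jazz | yellow
  2   | tacos | chess | sedan | blues | green
  3   | pasta | soccer | coupe | rock | red
  4   | sushi | tennis | wagon | classical | purple
  5   | curry | golf | truck | pop | blue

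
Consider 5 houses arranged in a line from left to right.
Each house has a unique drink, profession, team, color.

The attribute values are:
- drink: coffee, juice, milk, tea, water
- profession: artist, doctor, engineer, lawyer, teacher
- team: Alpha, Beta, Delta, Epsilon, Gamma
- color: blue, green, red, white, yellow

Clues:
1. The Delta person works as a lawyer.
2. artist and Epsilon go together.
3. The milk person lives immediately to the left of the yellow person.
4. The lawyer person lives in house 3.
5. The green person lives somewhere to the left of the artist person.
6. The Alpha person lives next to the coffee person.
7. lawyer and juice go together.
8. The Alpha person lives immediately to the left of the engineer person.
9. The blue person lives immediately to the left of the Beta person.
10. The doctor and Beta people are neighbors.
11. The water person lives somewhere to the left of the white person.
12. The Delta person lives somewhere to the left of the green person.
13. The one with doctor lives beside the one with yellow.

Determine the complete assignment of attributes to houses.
Solution:

House | Drink | Profession | Team | Color
-----------------------------------------
  1   | milk | doctor | Alpha | blue
  2   | coffee | engineer | Beta | yellow
  3   | juice | lawyer | Delta | red
  4   | water | teacher | Gamma | green
  5   | tea | artist | Epsilon | white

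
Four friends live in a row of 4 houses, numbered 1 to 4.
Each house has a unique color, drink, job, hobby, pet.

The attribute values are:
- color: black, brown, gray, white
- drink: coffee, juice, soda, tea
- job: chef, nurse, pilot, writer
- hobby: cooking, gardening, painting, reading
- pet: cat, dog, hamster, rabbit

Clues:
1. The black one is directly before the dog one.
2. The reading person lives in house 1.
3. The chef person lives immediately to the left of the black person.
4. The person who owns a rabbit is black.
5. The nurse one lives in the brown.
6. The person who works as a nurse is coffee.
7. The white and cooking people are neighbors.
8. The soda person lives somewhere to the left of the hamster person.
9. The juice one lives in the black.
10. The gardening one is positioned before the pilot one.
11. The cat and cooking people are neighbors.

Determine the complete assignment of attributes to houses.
Solution:

House | Color | Drink | Job | Hobby | Pet
-----------------------------------------
  1   | white | soda | chef | reading | cat
  2   | black | juice | writer | cooking | rabbit
  3   | brown | coffee | nurse | gardening | dog
  4   | gray | tea | pilot | painting | hamster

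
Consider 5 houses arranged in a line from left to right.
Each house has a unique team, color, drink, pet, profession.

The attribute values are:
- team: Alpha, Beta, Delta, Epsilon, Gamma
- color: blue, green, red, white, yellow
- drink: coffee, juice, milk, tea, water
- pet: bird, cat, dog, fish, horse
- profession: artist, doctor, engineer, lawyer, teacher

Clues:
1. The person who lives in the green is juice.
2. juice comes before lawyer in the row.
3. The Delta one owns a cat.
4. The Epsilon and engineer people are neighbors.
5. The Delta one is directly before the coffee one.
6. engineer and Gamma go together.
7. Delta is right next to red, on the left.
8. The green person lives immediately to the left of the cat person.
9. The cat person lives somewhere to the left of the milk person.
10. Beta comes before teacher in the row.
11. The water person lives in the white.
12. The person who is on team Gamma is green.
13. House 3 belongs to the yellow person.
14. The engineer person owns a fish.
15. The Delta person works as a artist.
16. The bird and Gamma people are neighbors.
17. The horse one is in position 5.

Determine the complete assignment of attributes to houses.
Solution:

House | Team | Color | Drink | Pet | Profession
-----------------------------------------------
  1   | Epsilon | white | water | bird | doctor
  2   | Gamma | green | juice | fish | engineer
  3   | Delta | yellow | tea | cat | artist
  4   | Beta | red | coffee | dog | lawyer
  5   | Alpha | blue | milk | horse | teacher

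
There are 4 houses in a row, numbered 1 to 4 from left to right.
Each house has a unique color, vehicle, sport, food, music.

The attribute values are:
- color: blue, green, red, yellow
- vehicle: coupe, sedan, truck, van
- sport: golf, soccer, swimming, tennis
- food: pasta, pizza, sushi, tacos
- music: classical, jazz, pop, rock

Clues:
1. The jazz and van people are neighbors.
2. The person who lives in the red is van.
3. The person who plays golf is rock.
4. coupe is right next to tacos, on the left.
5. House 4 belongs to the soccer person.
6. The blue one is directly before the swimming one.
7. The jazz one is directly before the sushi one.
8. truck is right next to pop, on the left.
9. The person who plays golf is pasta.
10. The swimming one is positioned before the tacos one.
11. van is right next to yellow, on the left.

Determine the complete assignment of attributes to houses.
Solution:

House | Color | Vehicle | Sport | Food | Music
----------------------------------------------
  1   | blue | truck | tennis | pizza | jazz
  2   | red | van | swimming | sushi | pop
  3   | yellow | coupe | golf | pasta | rock
  4   | green | sedan | soccer | tacos | classical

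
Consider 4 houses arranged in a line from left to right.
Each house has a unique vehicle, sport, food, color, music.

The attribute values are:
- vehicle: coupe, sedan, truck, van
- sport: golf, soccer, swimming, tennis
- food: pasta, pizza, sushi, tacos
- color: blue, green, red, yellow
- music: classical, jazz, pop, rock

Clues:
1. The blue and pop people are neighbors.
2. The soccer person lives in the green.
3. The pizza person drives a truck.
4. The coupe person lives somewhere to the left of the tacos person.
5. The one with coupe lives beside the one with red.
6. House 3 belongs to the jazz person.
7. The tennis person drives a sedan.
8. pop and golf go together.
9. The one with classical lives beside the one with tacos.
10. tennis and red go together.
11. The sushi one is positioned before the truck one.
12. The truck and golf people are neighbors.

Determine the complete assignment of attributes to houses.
Solution:

House | Vehicle | Sport | Food | Color | Music
----------------------------------------------
  1   | coupe | soccer | sushi | green | classical
  2   | sedan | tennis | tacos | red | rock
  3   | truck | swimming | pizza | blue | jazz
  4   | van | golf | pasta | yellow | pop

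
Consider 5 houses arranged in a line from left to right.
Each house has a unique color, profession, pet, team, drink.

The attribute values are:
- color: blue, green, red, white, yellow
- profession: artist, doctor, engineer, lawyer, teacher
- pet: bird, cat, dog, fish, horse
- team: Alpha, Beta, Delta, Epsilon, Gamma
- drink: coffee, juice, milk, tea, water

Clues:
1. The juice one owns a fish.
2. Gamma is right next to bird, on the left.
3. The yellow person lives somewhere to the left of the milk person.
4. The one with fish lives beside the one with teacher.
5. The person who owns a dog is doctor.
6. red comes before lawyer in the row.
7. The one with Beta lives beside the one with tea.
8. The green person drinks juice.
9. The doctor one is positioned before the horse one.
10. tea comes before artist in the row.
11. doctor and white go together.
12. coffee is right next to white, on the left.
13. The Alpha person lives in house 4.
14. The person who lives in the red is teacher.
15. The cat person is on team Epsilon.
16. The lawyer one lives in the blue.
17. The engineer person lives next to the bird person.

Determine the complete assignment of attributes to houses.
Solution:

House | Color | Profession | Pet | Team | Drink
-----------------------------------------------
  1   | green | engineer | fish | Gamma | juice
  2   | red | teacher | bird | Beta | coffee
  3   | white | doctor | dog | Delta | tea
  4   | yellow | artist | horse | Alpha | water
  5   | blue | lawyer | cat | Epsilon | milk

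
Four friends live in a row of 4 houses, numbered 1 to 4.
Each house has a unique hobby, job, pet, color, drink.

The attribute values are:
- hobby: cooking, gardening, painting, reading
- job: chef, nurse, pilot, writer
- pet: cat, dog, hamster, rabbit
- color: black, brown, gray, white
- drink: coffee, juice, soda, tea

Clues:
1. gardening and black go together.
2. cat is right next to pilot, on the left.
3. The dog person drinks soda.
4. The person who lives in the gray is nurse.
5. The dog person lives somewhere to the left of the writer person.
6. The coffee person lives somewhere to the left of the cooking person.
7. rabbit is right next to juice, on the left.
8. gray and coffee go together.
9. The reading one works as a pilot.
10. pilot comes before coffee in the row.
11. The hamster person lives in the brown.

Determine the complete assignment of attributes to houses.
Solution:

House | Hobby | Job | Pet | Color | Drink
-----------------------------------------
  1   | gardening | chef | cat | black | tea
  2   | reading | pilot | dog | white | soda
  3   | painting | nurse | rabbit | gray | coffee
  4   | cooking | writer | hamster | brown | juice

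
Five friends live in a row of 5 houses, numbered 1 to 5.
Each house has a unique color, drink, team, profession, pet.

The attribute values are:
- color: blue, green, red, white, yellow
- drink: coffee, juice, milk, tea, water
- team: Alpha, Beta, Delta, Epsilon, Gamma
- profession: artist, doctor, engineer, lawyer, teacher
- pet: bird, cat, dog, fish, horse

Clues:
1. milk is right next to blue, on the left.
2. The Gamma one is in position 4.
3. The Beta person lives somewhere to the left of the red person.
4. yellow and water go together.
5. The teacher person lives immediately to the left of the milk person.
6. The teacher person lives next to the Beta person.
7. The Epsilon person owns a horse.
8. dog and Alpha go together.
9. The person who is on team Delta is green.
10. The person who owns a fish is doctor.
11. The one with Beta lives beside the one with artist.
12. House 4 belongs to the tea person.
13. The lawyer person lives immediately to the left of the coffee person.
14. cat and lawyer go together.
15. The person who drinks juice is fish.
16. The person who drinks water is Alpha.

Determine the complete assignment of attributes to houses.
Solution:

House | Color | Drink | Team | Profession | Pet
-----------------------------------------------
  1   | yellow | water | Alpha | teacher | dog
  2   | white | milk | Beta | lawyer | cat
  3   | blue | coffee | Epsilon | artist | horse
  4   | red | tea | Gamma | engineer | bird
  5   | green | juice | Delta | doctor | fish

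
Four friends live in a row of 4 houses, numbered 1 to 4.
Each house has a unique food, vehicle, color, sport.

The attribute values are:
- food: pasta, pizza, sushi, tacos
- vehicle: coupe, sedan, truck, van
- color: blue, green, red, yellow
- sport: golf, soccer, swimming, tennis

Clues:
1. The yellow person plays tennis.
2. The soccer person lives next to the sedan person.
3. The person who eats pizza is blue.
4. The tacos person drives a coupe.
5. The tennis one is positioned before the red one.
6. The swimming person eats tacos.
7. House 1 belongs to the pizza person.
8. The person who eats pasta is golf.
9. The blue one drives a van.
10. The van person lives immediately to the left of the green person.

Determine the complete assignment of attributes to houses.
Solution:

House | Food | Vehicle | Color | Sport
--------------------------------------
  1   | pizza | van | blue | soccer
  2   | pasta | sedan | green | golf
  3   | sushi | truck | yellow | tennis
  4   | tacos | coupe | red | swimming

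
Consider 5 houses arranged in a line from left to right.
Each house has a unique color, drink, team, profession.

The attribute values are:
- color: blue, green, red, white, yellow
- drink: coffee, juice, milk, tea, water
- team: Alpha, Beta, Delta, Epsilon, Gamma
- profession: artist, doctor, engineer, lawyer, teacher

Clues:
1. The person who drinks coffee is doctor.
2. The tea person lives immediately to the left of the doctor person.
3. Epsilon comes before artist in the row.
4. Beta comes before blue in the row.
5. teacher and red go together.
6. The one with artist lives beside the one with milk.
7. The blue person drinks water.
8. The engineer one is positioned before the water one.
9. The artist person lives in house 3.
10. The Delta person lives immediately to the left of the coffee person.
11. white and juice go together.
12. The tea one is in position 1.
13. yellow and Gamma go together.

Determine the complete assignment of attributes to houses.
Solution:

House | Color | Drink | Team | Profession
-----------------------------------------
  1   | red | tea | Delta | teacher
  2   | green | coffee | Epsilon | doctor
  3   | white | juice | Beta | artist
  4   | yellow | milk | Gamma | engineer
  5   | blue | water | Alpha | lawyer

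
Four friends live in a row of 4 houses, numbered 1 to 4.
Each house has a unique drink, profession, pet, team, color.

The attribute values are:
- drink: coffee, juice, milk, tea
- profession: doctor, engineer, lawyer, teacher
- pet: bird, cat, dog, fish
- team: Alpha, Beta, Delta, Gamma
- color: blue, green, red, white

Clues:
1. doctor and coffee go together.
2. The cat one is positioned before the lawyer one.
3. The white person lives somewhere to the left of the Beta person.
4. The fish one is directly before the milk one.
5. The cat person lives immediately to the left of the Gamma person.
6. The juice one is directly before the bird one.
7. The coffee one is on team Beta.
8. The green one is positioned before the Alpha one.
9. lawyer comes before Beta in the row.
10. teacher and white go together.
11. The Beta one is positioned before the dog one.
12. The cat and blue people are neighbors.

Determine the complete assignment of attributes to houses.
Solution:

House | Drink | Profession | Pet | Team | Color
-----------------------------------------------
  1   | juice | teacher | cat | Delta | white
  2   | tea | lawyer | bird | Gamma | blue
  3   | coffee | doctor | fish | Beta | green
  4   | milk | engineer | dog | Alpha | red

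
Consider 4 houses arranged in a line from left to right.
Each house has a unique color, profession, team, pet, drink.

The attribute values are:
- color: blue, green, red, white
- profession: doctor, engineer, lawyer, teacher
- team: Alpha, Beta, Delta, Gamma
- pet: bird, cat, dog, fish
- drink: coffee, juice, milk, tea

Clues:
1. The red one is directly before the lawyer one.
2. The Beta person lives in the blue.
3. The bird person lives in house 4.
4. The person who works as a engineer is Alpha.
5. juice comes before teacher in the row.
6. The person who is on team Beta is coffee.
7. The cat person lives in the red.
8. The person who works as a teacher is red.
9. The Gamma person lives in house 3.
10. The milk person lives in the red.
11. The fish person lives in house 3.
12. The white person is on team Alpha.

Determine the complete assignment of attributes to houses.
Solution:

House | Color | Profession | Team | Pet | Drink
-----------------------------------------------
  1   | white | engineer | Alpha | dog | juice
  2   | red | teacher | Delta | cat | milk
  3   | green | lawyer | Gamma | fish | tea
  4   | blue | doctor | Beta | bird | coffee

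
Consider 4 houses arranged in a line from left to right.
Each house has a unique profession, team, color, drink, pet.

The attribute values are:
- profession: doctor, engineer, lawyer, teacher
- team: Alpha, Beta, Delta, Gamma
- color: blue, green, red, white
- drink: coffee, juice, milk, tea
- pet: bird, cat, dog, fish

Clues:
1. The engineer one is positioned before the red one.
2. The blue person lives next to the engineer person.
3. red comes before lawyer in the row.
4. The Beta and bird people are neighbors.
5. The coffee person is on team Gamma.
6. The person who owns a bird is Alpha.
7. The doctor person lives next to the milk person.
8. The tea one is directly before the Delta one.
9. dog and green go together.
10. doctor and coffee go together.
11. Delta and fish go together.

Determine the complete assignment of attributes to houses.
Solution:

House | Profession | Team | Color | Drink | Pet
-----------------------------------------------
  1   | doctor | Gamma | blue | coffee | cat
  2   | engineer | Beta | green | milk | dog
  3   | teacher | Alpha | red | tea | bird
  4   | lawyer | Delta | white | juice | fish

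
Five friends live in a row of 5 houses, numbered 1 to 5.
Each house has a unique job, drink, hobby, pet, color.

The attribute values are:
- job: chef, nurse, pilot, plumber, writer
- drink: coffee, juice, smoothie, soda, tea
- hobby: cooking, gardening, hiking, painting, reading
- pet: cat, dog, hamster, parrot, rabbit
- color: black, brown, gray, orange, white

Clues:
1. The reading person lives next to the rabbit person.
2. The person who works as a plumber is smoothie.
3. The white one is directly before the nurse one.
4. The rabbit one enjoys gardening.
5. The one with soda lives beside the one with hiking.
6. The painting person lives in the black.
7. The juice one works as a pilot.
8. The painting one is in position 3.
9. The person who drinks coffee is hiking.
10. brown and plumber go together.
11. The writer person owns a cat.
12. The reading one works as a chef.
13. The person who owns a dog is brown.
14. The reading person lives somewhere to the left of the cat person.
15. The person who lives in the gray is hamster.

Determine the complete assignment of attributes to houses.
Solution:

House | Job | Drink | Hobby | Pet | Color
-----------------------------------------
  1   | chef | tea | reading | hamster | gray
  2   | pilot | juice | gardening | rabbit | white
  3   | nurse | soda | painting | parrot | black
  4   | writer | coffee | hiking | cat | orange
  5   | plumber | smoothie | cooking | dog | brown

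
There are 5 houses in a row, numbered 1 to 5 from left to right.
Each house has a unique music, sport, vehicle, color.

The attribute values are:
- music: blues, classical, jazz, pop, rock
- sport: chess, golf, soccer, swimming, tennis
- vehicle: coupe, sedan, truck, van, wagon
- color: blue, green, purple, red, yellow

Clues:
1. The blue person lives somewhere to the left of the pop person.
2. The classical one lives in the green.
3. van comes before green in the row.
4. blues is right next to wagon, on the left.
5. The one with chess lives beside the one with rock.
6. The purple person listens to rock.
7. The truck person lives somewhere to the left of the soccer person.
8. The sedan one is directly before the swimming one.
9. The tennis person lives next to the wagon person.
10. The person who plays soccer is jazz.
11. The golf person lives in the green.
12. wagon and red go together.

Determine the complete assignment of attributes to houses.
Solution:

House | Music | Sport | Vehicle | Color
---------------------------------------
  1   | blues | tennis | truck | blue
  2   | jazz | soccer | wagon | red
  3   | pop | chess | sedan | yellow
  4   | rock | swimming | van | purple
  5   | classical | golf | coupe | green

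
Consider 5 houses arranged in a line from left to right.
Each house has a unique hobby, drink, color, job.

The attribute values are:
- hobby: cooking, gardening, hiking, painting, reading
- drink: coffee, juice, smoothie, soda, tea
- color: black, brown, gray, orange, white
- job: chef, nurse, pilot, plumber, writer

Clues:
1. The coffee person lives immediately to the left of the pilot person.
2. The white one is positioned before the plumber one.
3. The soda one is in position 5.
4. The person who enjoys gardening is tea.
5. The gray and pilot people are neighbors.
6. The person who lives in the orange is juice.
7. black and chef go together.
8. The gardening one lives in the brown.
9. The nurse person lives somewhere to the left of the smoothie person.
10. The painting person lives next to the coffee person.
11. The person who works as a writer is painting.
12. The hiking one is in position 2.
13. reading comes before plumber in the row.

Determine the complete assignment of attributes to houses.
Solution:

House | Hobby | Drink | Color | Job
-----------------------------------
  1   | painting | juice | orange | writer
  2   | hiking | coffee | gray | nurse
  3   | reading | smoothie | white | pilot
  4   | gardening | tea | brown | plumber
  5   | cooking | soda | black | chef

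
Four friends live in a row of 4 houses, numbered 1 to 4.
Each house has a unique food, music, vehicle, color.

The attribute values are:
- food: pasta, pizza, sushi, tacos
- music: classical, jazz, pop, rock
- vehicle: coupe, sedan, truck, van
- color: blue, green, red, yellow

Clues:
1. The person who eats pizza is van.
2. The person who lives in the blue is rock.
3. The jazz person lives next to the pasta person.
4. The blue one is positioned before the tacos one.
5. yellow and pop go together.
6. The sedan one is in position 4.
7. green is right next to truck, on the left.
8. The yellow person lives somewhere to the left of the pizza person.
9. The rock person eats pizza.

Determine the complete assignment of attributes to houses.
Solution:

House | Food | Music | Vehicle | Color
--------------------------------------
  1   | sushi | jazz | coupe | green
  2   | pasta | pop | truck | yellow
  3   | pizza | rock | van | blue
  4   | tacos | classical | sedan | red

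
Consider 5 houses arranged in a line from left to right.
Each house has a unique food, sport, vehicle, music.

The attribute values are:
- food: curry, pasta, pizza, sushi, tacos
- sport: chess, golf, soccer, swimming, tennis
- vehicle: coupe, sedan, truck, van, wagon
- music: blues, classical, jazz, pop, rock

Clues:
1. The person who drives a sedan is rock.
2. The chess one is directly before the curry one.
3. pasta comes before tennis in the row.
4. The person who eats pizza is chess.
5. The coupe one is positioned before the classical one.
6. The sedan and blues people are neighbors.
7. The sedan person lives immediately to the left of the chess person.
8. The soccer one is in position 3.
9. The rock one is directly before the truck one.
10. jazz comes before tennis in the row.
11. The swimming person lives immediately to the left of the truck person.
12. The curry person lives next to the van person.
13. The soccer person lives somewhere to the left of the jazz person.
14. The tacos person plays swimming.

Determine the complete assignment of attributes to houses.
Solution:

House | Food | Sport | Vehicle | Music
--------------------------------------
  1   | tacos | swimming | sedan | rock
  2   | pizza | chess | truck | blues
  3   | curry | soccer | coupe | pop
  4   | pasta | golf | van | jazz
  5   | sushi | tennis | wagon | classical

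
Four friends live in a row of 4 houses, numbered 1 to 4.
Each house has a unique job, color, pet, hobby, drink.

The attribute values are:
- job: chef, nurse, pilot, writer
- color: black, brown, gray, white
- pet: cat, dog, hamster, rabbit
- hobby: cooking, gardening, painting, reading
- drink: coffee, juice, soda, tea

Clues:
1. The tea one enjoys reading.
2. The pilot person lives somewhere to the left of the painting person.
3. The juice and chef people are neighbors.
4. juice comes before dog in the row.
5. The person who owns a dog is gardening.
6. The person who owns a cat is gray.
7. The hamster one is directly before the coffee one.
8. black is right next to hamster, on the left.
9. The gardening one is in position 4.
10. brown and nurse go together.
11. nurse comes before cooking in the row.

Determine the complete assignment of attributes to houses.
Solution:

House | Job | Color | Pet | Hobby | Drink
-----------------------------------------
  1   | pilot | black | rabbit | reading | tea
  2   | nurse | brown | hamster | painting | juice
  3   | chef | gray | cat | cooking | coffee
  4   | writer | white | dog | gardening | soda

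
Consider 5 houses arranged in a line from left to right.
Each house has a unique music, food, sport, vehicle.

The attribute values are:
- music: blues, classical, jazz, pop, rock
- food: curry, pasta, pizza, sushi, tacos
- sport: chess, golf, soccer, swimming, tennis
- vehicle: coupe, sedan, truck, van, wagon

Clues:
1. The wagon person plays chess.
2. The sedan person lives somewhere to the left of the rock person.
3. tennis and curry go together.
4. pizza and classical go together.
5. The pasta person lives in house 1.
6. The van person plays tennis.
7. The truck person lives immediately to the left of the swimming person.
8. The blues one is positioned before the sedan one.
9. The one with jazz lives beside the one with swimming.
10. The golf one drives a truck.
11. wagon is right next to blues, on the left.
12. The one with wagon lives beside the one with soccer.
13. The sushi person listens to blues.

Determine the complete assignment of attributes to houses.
Solution:

House | Music | Food | Sport | Vehicle
--------------------------------------
  1   | pop | pasta | chess | wagon
  2   | blues | sushi | soccer | coupe
  3   | jazz | tacos | golf | truck
  4   | classical | pizza | swimming | sedan
  5   | rock | curry | tennis | van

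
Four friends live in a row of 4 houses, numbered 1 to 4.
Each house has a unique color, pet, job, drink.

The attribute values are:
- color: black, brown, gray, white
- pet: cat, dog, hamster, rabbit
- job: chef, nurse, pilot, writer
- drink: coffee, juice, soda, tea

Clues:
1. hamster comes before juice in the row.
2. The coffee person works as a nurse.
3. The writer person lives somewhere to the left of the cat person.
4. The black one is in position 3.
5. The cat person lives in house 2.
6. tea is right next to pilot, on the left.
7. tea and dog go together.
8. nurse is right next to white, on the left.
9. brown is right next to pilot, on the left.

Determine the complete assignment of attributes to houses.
Solution:

House | Color | Pet | Job | Drink
---------------------------------
  1   | brown | dog | writer | tea
  2   | gray | cat | pilot | soda
  3   | black | hamster | nurse | coffee
  4   | white | rabbit | chef | juice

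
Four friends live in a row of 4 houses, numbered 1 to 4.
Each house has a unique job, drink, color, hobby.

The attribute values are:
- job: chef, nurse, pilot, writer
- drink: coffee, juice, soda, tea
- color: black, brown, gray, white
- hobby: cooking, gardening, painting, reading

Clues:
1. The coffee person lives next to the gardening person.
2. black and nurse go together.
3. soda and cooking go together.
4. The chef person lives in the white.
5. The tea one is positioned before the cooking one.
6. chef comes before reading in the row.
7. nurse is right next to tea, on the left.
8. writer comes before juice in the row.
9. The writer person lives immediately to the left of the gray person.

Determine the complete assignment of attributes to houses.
Solution:

House | Job | Drink | Color | Hobby
-----------------------------------
  1   | nurse | coffee | black | painting
  2   | chef | tea | white | gardening
  3   | writer | soda | brown | cooking
  4   | pilot | juice | gray | reading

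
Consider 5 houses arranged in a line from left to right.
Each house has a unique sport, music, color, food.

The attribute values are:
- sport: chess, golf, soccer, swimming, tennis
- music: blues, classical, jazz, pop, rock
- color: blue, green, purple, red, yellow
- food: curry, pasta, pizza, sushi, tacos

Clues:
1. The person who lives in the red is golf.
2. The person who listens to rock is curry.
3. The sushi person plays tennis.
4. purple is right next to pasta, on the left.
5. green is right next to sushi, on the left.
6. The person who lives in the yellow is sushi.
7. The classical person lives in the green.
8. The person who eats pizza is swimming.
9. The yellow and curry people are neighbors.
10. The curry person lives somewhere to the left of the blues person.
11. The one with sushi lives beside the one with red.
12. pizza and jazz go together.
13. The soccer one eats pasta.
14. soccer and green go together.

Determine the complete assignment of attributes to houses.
Solution:

House | Sport | Music | Color | Food
------------------------------------
  1   | swimming | jazz | purple | pizza
  2   | soccer | classical | green | pasta
  3   | tennis | pop | yellow | sushi
  4   | golf | rock | red | curry
  5   | chess | blues | blue | tacos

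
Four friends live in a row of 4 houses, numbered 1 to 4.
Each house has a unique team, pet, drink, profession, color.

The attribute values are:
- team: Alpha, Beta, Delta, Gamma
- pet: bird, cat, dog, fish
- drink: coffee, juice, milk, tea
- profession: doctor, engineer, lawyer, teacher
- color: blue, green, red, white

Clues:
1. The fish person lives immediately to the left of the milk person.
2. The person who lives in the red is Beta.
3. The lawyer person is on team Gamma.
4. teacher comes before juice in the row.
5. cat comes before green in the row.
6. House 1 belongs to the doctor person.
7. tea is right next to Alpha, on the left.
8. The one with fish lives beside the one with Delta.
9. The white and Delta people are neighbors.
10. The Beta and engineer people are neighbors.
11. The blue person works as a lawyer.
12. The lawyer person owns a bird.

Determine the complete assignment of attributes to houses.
Solution:

House | Team | Pet | Drink | Profession | Color
-----------------------------------------------
  1   | Beta | cat | tea | doctor | red
  2   | Alpha | fish | coffee | engineer | white
  3   | Delta | dog | milk | teacher | green
  4   | Gamma | bird | juice | lawyer | blue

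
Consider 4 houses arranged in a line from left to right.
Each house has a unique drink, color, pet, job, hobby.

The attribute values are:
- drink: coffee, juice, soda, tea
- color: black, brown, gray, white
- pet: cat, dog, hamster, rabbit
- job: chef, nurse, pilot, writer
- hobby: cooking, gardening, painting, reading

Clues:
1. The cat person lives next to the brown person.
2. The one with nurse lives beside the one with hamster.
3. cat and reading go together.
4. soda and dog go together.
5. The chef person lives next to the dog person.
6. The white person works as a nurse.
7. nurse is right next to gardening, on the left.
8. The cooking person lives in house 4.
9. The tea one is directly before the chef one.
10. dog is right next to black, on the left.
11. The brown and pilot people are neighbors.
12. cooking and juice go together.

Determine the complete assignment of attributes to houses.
Solution:

House | Drink | Color | Pet | Job | Hobby
-----------------------------------------
  1   | tea | white | cat | nurse | reading
  2   | coffee | brown | hamster | chef | gardening
  3   | soda | gray | dog | pilot | painting
  4   | juice | black | rabbit | writer | cooking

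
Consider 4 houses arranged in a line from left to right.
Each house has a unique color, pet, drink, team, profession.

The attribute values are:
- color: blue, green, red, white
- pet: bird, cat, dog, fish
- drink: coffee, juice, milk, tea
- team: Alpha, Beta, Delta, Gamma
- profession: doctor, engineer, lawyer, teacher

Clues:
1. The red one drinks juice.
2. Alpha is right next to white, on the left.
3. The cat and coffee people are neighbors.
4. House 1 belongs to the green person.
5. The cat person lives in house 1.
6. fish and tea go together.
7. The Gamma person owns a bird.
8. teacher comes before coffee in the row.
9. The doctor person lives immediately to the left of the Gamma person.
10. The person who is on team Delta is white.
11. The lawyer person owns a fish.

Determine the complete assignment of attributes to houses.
Solution:

House | Color | Pet | Drink | Team | Profession
-----------------------------------------------
  1   | green | cat | milk | Alpha | teacher
  2   | white | dog | coffee | Delta | doctor
  3   | red | bird | juice | Gamma | engineer
  4   | blue | fish | tea | Beta | lawyer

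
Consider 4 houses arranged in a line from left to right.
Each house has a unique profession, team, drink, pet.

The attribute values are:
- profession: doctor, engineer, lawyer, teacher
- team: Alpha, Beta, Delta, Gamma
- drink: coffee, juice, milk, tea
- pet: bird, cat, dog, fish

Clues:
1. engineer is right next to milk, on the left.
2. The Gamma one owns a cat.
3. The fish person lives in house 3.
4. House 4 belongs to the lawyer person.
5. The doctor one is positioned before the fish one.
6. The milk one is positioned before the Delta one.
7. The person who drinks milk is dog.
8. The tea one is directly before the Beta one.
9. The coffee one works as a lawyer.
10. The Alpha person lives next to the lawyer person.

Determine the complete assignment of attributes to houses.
Solution:

House | Profession | Team | Drink | Pet
---------------------------------------
  1   | engineer | Gamma | tea | cat
  2   | doctor | Beta | milk | dog
  3   | teacher | Alpha | juice | fish
  4   | lawyer | Delta | coffee | bird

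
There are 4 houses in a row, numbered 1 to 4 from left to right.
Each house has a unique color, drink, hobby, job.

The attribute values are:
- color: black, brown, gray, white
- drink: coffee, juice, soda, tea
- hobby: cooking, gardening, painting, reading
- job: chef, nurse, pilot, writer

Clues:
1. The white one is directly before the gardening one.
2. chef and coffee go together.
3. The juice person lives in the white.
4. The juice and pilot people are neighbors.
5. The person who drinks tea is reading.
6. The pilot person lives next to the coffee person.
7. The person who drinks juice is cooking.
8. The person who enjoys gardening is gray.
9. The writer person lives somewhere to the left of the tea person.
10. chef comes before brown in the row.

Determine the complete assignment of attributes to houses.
Solution:

House | Color | Drink | Hobby | Job
-----------------------------------
  1   | white | juice | cooking | writer
  2   | gray | soda | gardening | pilot
  3   | black | coffee | painting | chef
  4   | brown | tea | reading | nurse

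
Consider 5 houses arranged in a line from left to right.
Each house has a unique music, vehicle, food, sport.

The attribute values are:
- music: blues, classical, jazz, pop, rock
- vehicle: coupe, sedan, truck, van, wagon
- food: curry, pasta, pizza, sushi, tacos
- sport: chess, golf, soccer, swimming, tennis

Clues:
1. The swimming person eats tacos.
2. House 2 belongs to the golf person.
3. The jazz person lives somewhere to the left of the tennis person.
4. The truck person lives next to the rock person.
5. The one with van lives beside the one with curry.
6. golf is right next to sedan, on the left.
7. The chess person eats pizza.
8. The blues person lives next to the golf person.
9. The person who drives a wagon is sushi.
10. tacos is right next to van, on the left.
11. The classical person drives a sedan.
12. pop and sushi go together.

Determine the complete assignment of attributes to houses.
Solution:

House | Music | Vehicle | Food | Sport
--------------------------------------
  1   | blues | truck | tacos | swimming
  2   | rock | van | pasta | golf
  3   | classical | sedan | curry | soccer
  4   | jazz | coupe | pizza | chess
  5   | pop | wagon | sushi | tennis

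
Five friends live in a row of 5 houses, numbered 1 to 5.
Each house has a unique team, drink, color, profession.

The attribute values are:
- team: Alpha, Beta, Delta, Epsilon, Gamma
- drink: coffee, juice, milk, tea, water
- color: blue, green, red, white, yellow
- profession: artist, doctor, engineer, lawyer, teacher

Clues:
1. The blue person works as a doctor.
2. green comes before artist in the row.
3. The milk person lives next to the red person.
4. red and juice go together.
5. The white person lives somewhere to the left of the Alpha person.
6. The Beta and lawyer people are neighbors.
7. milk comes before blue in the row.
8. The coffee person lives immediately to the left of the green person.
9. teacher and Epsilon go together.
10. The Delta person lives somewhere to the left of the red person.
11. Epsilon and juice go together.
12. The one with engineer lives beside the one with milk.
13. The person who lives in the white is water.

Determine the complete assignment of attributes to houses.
Solution:

House | Team | Drink | Color | Profession
-----------------------------------------
  1   | Beta | coffee | yellow | engineer
  2   | Delta | milk | green | lawyer
  3   | Epsilon | juice | red | teacher
  4   | Gamma | water | white | artist
  5   | Alpha | tea | blue | doctor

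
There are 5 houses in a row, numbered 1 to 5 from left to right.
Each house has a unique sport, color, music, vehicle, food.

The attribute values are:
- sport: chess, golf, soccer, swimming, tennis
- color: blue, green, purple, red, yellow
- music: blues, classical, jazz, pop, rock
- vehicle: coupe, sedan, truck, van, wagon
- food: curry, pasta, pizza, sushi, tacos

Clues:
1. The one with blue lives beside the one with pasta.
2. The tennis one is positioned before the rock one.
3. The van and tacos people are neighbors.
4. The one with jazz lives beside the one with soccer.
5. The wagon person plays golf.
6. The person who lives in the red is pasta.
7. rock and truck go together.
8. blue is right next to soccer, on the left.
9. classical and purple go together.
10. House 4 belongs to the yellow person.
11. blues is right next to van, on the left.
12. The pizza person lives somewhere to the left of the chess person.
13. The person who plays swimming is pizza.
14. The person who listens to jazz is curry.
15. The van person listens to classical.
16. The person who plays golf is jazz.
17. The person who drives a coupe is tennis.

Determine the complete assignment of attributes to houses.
Solution:

House | Sport | Color | Music | Vehicle | Food
----------------------------------------------
  1   | golf | blue | jazz | wagon | curry
  2   | soccer | red | blues | sedan | pasta
  3   | swimming | purple | classical | van | pizza
  4   | tennis | yellow | pop | coupe | tacos
  5   | chess | green | rock | truck | sushi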